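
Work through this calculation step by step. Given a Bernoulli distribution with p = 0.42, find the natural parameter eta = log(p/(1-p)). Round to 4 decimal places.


Natural parameter for Bernoulli: eta = log(p/(1-p)).
p = 0.42, 1-p = 0.58.
p/(1-p) = 0.724138.
eta = log(0.724138) = -0.3228

-0.3228


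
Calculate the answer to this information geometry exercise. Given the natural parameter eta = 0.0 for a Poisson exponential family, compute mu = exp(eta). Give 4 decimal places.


Expectation parameter for Poisson exponential family:
mu = exp(eta).
eta = 0.0.
mu = exp(0.0) = 1.0000

1.0000


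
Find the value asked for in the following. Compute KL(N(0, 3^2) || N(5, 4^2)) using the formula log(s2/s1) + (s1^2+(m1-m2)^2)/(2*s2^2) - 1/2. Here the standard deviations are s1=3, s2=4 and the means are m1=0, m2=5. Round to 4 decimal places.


KL divergence between normal distributions:
KL = log(s2/s1) + (s1^2 + (m1-m2)^2)/(2*s2^2) - 1/2.
log(4/3) = 0.287682.
(3^2 + (0-5)^2)/(2*4^2) = (9 + 25)/32 = 1.0625.
KL = 0.287682 + 1.0625 - 0.5 = 0.8502

0.8502


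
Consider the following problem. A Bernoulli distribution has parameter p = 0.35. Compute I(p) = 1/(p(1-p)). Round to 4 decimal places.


For Bernoulli(p), Fisher information is I(p) = 1/(p*(1-p)).
p = 0.35, 1-p = 0.65.
p*(1-p) = 0.2275.
I(p) = 1/0.2275 = 4.3956

4.3956


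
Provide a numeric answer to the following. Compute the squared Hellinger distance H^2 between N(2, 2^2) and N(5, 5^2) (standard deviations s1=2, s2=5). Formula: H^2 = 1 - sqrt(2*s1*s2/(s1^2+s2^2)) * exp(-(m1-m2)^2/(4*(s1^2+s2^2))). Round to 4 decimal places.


Squared Hellinger distance for Gaussians:
H^2 = 1 - sqrt(2*s1*s2/(s1^2+s2^2)) * exp(-(m1-m2)^2/(4*(s1^2+s2^2))).
s1^2 = 4, s2^2 = 25, s1^2+s2^2 = 29.
sqrt(2*2*5/(29)) = 0.830455.
(m1-m2)^2 = (-3)^2 = 9.
exp(-9/(4*29)) = exp(-0.077586) = 0.925347.
H^2 = 1 - 0.830455*0.925347 = 0.2315

0.2315


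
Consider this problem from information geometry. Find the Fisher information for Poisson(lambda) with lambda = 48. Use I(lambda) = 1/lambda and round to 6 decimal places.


Fisher information for Poisson: I(lambda) = 1/lambda.
lambda = 48.
I(lambda) = 1/48 = 0.020833

0.020833


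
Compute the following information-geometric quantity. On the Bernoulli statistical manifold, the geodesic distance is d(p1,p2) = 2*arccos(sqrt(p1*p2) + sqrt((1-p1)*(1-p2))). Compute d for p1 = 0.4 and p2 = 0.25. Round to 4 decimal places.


Geodesic distance on Bernoulli manifold:
d(p1,p2) = 2*arccos(sqrt(p1*p2) + sqrt((1-p1)*(1-p2))).
sqrt(p1*p2) = sqrt(0.4*0.25) = 0.316228.
sqrt((1-p1)*(1-p2)) = sqrt(0.6*0.75) = 0.67082.
arg = 0.316228 + 0.67082 = 0.987048.
d = 2*arccos(0.987048) = 0.3222

0.3222


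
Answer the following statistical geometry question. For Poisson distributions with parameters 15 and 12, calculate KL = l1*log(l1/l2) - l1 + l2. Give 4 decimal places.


KL divergence for Poisson:
KL = l1*log(l1/l2) - l1 + l2.
l1 = 15, l2 = 12.
log(15/12) = 0.223144.
l1*log(l1/l2) = 15 * 0.223144 = 3.347153.
KL = 3.347153 - 15 + 12 = 0.3472

0.3472


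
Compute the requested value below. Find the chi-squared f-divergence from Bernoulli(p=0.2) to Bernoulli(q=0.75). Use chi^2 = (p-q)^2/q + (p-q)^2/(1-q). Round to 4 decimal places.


Chi-squared divergence between Bernoulli distributions:
chi^2 = (p-q)^2/q + (p-q)^2/(1-q).
p = 0.2, q = 0.75, p-q = -0.55.
(p-q)^2 = 0.3025.
term1 = 0.3025/0.75 = 0.403333.
term2 = 0.3025/0.25 = 1.21.
chi^2 = 0.403333 + 1.21 = 1.6133

1.6133


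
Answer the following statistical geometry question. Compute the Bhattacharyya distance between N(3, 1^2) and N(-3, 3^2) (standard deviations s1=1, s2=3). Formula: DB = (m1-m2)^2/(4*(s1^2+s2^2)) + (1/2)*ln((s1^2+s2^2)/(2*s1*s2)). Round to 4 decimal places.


Bhattacharyya distance between two Gaussians:
DB = (m1-m2)^2/(4*(s1^2+s2^2)) + (1/2)*ln((s1^2+s2^2)/(2*s1*s2)).
(m1-m2)^2 = (6)^2 = 36.
s1^2+s2^2 = 1 + 9 = 10.
term1 = 36/40 = 0.9.
term2 = 0.5*ln(10/6.0) = 0.255413.
DB = 0.9 + 0.255413 = 1.1554

1.1554


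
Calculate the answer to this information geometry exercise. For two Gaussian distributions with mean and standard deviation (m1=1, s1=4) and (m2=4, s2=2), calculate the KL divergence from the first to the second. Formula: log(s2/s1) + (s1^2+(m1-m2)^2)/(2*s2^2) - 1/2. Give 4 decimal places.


KL divergence between normal distributions:
KL = log(s2/s1) + (s1^2 + (m1-m2)^2)/(2*s2^2) - 1/2.
log(2/4) = -0.693147.
(4^2 + (1-4)^2)/(2*2^2) = (16 + 9)/8 = 3.125.
KL = -0.693147 + 3.125 - 0.5 = 1.9319

1.9319


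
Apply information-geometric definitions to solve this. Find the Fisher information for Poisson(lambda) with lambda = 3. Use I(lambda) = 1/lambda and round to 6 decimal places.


Fisher information for Poisson: I(lambda) = 1/lambda.
lambda = 3.
I(lambda) = 1/3 = 0.333333

0.333333


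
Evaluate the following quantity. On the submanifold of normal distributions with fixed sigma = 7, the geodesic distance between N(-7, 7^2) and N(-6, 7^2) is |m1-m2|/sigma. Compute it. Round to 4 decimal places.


On the fixed-variance normal subfamily, geodesic distance = |m1-m2|/sigma.
|-7 - -6| = 1.
sigma = 7.
d = 1/7 = 0.1429

0.1429


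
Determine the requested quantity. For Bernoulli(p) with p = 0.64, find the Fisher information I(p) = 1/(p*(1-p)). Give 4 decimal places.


For Bernoulli(p), Fisher information is I(p) = 1/(p*(1-p)).
p = 0.64, 1-p = 0.36.
p*(1-p) = 0.2304.
I(p) = 1/0.2304 = 4.3403

4.3403


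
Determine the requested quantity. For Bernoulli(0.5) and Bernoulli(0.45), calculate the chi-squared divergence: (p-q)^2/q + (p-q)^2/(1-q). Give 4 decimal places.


Chi-squared divergence between Bernoulli distributions:
chi^2 = (p-q)^2/q + (p-q)^2/(1-q).
p = 0.5, q = 0.45, p-q = 0.05.
(p-q)^2 = 0.0025.
term1 = 0.0025/0.45 = 0.005556.
term2 = 0.0025/0.55 = 0.004545.
chi^2 = 0.005556 + 0.004545 = 0.0101

0.0101


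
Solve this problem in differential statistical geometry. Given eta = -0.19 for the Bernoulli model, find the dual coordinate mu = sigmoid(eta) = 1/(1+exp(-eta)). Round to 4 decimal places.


Dual coordinate (expectation parameter) for Bernoulli:
mu = 1/(1+exp(-eta)).
eta = -0.19.
exp(-eta) = exp(0.19) = 1.20925.
mu = 1/(1+1.20925) = 0.4526

0.4526


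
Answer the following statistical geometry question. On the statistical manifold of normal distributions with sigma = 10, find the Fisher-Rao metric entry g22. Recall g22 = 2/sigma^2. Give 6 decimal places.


For the 2-parameter normal family, the Fisher metric has:
  g11 = 1/sigma^2, g22 = 2/sigma^2.
sigma = 10, sigma^2 = 100.
g22 = 0.020000

0.020000


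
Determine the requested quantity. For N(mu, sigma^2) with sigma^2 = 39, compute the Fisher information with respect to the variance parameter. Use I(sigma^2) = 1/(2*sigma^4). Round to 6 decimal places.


Fisher information for variance: I(sigma^2) = 1/(2*sigma^4).
sigma^2 = 39, so sigma^4 = 1521.
I = 1/(2*1521) = 1/3042 = 0.000329

0.000329


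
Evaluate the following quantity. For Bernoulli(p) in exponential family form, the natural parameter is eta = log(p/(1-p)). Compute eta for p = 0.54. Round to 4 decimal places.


Natural parameter for Bernoulli: eta = log(p/(1-p)).
p = 0.54, 1-p = 0.46.
p/(1-p) = 1.173913.
eta = log(1.173913) = 0.1603

0.1603


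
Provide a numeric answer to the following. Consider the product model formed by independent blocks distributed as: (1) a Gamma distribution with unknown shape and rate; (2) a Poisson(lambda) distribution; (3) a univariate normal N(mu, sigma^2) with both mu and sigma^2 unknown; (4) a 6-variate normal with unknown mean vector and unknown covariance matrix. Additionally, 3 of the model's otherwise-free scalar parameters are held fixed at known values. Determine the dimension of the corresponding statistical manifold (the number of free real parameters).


The dimension of a statistical manifold equals the number of free
(independent) real parameters of the model. For a product of independent
blocks the parameter counts add.
- Gamma (shape, rate): 2.
- Poisson (lambda): 1.
- normal (mu, sigma^2): 2.
- 6-variate normal: 6 (mean) + 6*7/2 = 21 (symmetric covariance) = 27.
Total = 2 + 1 + 2 + 27 = 32.
3 parameter(s) fixed at known values: 32 - 3 = 29.
Dimension = 29

29


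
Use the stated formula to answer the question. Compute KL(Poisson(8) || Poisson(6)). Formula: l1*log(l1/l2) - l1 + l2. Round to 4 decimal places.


KL divergence for Poisson:
KL = l1*log(l1/l2) - l1 + l2.
l1 = 8, l2 = 6.
log(8/6) = 0.287682.
l1*log(l1/l2) = 8 * 0.287682 = 2.301457.
KL = 2.301457 - 8 + 6 = 0.3015

0.3015


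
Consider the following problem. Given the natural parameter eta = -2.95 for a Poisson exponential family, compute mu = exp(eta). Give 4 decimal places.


Expectation parameter for Poisson exponential family:
mu = exp(eta).
eta = -2.95.
mu = exp(-2.95) = 0.0523

0.0523


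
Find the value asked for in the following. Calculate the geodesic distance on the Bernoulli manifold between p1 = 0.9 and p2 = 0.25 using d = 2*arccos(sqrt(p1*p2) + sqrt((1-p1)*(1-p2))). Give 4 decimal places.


Geodesic distance on Bernoulli manifold:
d(p1,p2) = 2*arccos(sqrt(p1*p2) + sqrt((1-p1)*(1-p2))).
sqrt(p1*p2) = sqrt(0.9*0.25) = 0.474342.
sqrt((1-p1)*(1-p2)) = sqrt(0.1*0.75) = 0.273861.
arg = 0.474342 + 0.273861 = 0.748203.
d = 2*arccos(0.748203) = 1.4509

1.4509


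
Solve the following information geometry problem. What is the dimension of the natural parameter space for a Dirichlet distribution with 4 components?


Exponential family dimension calculation:
Dirichlet with 4 components has 4 natural parameters.

4


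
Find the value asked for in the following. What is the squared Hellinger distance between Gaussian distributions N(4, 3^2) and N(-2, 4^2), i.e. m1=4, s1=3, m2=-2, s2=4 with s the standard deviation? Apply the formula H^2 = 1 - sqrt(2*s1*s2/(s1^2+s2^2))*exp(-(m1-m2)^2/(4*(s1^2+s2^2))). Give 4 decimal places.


Squared Hellinger distance for Gaussians:
H^2 = 1 - sqrt(2*s1*s2/(s1^2+s2^2)) * exp(-(m1-m2)^2/(4*(s1^2+s2^2))).
s1^2 = 9, s2^2 = 16, s1^2+s2^2 = 25.
sqrt(2*3*4/(25)) = 0.979796.
(m1-m2)^2 = (6)^2 = 36.
exp(-36/(4*25)) = exp(-0.36) = 0.697676.
H^2 = 1 - 0.979796*0.697676 = 0.3164

0.3164


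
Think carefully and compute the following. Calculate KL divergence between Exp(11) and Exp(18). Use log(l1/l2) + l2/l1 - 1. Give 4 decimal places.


KL divergence for exponential family:
KL = log(l1/l2) + l2/l1 - 1.
log(11/18) = -0.492476.
18/11 = 1.636364.
KL = -0.492476 + 1.636364 - 1 = 0.1439

0.1439


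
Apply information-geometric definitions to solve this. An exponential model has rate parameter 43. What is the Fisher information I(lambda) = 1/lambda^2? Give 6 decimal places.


Fisher information for exponential: I(lambda) = 1/lambda^2.
lambda = 43, lambda^2 = 1849.
I = 1/1849 = 0.000541

0.000541


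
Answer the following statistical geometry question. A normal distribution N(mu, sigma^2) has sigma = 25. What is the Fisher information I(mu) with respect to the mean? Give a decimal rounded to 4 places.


The Fisher information for the mean of a normal distribution is I(mu) = 1/sigma^2.
sigma = 25, so sigma^2 = 625.
I(mu) = 1/625 = 0.0016

0.0016


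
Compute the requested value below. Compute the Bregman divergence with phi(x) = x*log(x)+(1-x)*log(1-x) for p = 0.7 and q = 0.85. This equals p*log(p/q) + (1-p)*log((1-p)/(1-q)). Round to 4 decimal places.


Bregman divergence with negative entropy generator:
D = p*log(p/q) + (1-p)*log((1-p)/(1-q)).
p = 0.7, q = 0.85.
p*log(p/q) = 0.7*log(0.7/0.85) = -0.135909.
(1-p)*log((1-p)/(1-q)) = 0.3*log(0.3/0.15) = 0.207944.
D = -0.135909 + 0.207944 = 0.0720

0.0720


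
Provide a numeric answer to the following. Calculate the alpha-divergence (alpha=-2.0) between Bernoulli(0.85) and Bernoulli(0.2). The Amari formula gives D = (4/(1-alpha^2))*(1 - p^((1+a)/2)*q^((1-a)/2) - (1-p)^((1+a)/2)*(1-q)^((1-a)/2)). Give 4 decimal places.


Amari alpha-divergence:
D = (4/(1-alpha^2))*(1 - p^((1+a)/2)*q^((1-a)/2) - (1-p)^((1+a)/2)*(1-q)^((1-a)/2)).
alpha = -2.0, p = 0.85, q = 0.2.
e1 = (1+alpha)/2 = -0.5, e2 = (1-alpha)/2 = 1.5.
t1 = p^e1 * q^e2 = 0.85^-0.5 * 0.2^1.5 = 0.097014.
t2 = (1-p)^e1 * (1-q)^e2 = 0.15^-0.5 * 0.8^1.5 = 1.847521.
4/(1-alpha^2) = -1.333333.
D = -1.333333*(1 - 0.097014 - 1.847521) = 1.2594

1.2594


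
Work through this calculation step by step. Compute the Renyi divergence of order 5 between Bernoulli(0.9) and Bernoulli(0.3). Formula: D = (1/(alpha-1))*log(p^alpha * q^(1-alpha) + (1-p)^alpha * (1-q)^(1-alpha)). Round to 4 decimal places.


Renyi divergence of order alpha between Bernoulli distributions:
D = (1/(alpha-1))*log(p^alpha * q^(1-alpha) + (1-p)^alpha * (1-q)^(1-alpha)).
alpha = 5, p = 0.9, q = 0.3.
p^alpha * q^(1-alpha) = 0.9^5 * 0.3^-4 = 72.9.
(1-p)^alpha * (1-q)^(1-alpha) = 0.1^5 * 0.7^-4 = 4.2e-05.
sum = 72.9 + 4.2e-05 = 72.900042.
D = (1/4)*log(72.900042) = 1.0723

1.0723


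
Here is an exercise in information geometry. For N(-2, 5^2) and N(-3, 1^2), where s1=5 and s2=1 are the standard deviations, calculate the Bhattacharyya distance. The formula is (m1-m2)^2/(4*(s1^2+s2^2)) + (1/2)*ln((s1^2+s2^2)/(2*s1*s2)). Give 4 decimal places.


Bhattacharyya distance between two Gaussians:
DB = (m1-m2)^2/(4*(s1^2+s2^2)) + (1/2)*ln((s1^2+s2^2)/(2*s1*s2)).
(m1-m2)^2 = (1)^2 = 1.
s1^2+s2^2 = 25 + 1 = 26.
term1 = 1/104 = 0.009615.
term2 = 0.5*ln(26/10.0) = 0.477756.
DB = 0.009615 + 0.477756 = 0.4874

0.4874


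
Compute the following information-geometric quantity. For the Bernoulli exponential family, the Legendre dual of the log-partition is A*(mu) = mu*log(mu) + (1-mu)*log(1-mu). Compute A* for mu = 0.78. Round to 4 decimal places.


Legendre transform for Bernoulli:
A*(mu) = mu*log(mu) + (1-mu)*log(1-mu).
mu = 0.78, 1-mu = 0.22.
mu*log(mu) = 0.78*log(0.78) = -0.1938.
(1-mu)*log(1-mu) = 0.22*log(0.22) = -0.333108.
A* = -0.1938 + -0.333108 = -0.5269

-0.5269


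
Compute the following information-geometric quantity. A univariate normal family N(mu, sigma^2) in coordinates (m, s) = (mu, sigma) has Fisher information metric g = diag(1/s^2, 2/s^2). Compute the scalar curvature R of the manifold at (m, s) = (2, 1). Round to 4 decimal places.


The metric has the form g = (A dm^2 + B ds^2)/s^2 with A = 1, B = 2.
Substitute u = sqrt(A/B)*m: g = B*(du^2 + ds^2)/s^2, i.e. B times the
Poincare upper half-plane metric, which has constant Gaussian curvature -1.
Scaling a 2D metric by a constant c divides the Gaussian curvature by c,
so K = -1/B = -1/(2) = -0.5000 everywhere (the point (m, s) = (2, 1) is irrelevant:
the curvature is constant).
Scalar curvature in dimension 2: R = 2K = -2/(2) = -1.0000.

-1.0000


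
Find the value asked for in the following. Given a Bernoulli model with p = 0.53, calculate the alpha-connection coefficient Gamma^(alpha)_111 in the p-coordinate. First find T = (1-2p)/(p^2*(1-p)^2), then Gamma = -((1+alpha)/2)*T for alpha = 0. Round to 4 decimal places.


Skewness (Amari-Chentsov) tensor: T = (1-2p)/(p^2*(1-p)^2).
p = 0.53, 1-2p = -0.06, p^2 = 0.2809, (1-p)^2 = 0.2209.
T = -0.06/(0.2809 * 0.2209) = -0.96695.
In the p-coordinate, Gamma^(alpha) = Gamma^(0) - (alpha/2)*T with Gamma^(0) = (1/2)*g'(p) = -T/2,
so Gamma^(alpha) = -((1+alpha)/2)*T.
alpha = 0, -(1+alpha)/2 = -0.5.
Gamma = -0.5 * -0.96695 = 0.4835

0.4835


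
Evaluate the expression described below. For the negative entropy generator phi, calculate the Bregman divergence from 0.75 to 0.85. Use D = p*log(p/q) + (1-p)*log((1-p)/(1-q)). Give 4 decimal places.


Bregman divergence with negative entropy generator:
D = p*log(p/q) + (1-p)*log((1-p)/(1-q)).
p = 0.75, q = 0.85.
p*log(p/q) = 0.75*log(0.75/0.85) = -0.093872.
(1-p)*log((1-p)/(1-q)) = 0.25*log(0.25/0.15) = 0.127706.
D = -0.093872 + 0.127706 = 0.0338

0.0338


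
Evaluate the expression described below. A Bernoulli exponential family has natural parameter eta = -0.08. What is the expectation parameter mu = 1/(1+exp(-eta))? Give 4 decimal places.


Dual coordinate (expectation parameter) for Bernoulli:
mu = 1/(1+exp(-eta)).
eta = -0.08.
exp(-eta) = exp(0.08) = 1.083287.
mu = 1/(1+1.083287) = 0.4800

0.4800


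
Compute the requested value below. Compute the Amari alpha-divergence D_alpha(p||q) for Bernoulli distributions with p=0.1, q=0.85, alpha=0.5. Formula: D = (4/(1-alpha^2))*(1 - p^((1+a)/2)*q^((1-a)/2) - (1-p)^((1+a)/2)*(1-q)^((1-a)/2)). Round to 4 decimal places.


Amari alpha-divergence:
D = (4/(1-alpha^2))*(1 - p^((1+a)/2)*q^((1-a)/2) - (1-p)^((1+a)/2)*(1-q)^((1-a)/2)).
alpha = 0.5, p = 0.1, q = 0.85.
e1 = (1+alpha)/2 = 0.75, e2 = (1-alpha)/2 = 0.25.
t1 = p^e1 * q^e2 = 0.1^0.75 * 0.85^0.25 = 0.170748.
t2 = (1-p)^e1 * (1-q)^e2 = 0.9^0.75 * 0.15^0.25 = 0.575049.
4/(1-alpha^2) = 5.333333.
D = 5.333333*(1 - 0.170748 - 0.575049) = 1.3558

1.3558


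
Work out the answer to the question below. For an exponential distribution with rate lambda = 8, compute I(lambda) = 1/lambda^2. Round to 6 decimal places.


Fisher information for exponential: I(lambda) = 1/lambda^2.
lambda = 8, lambda^2 = 64.
I = 1/64 = 0.015625

0.015625


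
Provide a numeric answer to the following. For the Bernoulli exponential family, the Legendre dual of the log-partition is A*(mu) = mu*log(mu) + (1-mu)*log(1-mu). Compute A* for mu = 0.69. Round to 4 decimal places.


Legendre transform for Bernoulli:
A*(mu) = mu*log(mu) + (1-mu)*log(1-mu).
mu = 0.69, 1-mu = 0.31.
mu*log(mu) = 0.69*log(0.69) = -0.256034.
(1-mu)*log(1-mu) = 0.31*log(0.31) = -0.363067.
A* = -0.256034 + -0.363067 = -0.6191

-0.6191


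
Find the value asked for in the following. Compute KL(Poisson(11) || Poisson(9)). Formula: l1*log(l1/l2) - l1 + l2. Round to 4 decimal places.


KL divergence for Poisson:
KL = l1*log(l1/l2) - l1 + l2.
l1 = 11, l2 = 9.
log(11/9) = 0.200671.
l1*log(l1/l2) = 11 * 0.200671 = 2.207378.
KL = 2.207378 - 11 + 9 = 0.2074

0.2074


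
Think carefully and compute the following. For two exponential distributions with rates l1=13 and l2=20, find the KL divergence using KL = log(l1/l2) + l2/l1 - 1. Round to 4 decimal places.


KL divergence for exponential family:
KL = log(l1/l2) + l2/l1 - 1.
log(13/20) = -0.430783.
20/13 = 1.538462.
KL = -0.430783 + 1.538462 - 1 = 0.1077

0.1077


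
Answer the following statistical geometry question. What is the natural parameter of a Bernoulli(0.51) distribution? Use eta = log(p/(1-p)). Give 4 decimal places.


Natural parameter for Bernoulli: eta = log(p/(1-p)).
p = 0.51, 1-p = 0.49.
p/(1-p) = 1.040816.
eta = log(1.040816) = 0.0400

0.0400


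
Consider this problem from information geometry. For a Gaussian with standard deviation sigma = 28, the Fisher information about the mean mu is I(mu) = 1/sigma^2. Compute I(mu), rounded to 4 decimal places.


The Fisher information for the mean of a normal distribution is I(mu) = 1/sigma^2.
sigma = 28, so sigma^2 = 784.
I(mu) = 1/784 = 0.0013

0.0013


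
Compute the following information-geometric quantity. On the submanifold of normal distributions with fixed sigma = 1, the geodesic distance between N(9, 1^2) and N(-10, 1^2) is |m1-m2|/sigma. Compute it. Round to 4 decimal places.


On the fixed-variance normal subfamily, geodesic distance = |m1-m2|/sigma.
|9 - -10| = 19.
sigma = 1.
d = 19/1 = 19.0000

19.0000


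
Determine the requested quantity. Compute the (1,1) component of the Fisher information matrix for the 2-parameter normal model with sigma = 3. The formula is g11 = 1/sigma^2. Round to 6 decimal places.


For the 2-parameter normal family, the Fisher metric has:
  g11 = 1/sigma^2, g22 = 2/sigma^2.
sigma = 3, sigma^2 = 9.
g11 = 0.111111

0.111111


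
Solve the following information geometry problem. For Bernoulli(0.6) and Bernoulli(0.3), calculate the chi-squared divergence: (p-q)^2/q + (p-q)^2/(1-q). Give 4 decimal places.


Chi-squared divergence between Bernoulli distributions:
chi^2 = (p-q)^2/q + (p-q)^2/(1-q).
p = 0.6, q = 0.3, p-q = 0.3.
(p-q)^2 = 0.09.
term1 = 0.09/0.3 = 0.3.
term2 = 0.09/0.7 = 0.128571.
chi^2 = 0.3 + 0.128571 = 0.4286

0.4286


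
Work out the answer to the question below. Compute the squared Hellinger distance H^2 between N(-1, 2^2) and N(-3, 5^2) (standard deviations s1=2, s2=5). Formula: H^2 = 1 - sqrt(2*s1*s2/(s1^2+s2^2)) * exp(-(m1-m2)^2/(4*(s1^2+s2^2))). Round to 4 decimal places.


Squared Hellinger distance for Gaussians:
H^2 = 1 - sqrt(2*s1*s2/(s1^2+s2^2)) * exp(-(m1-m2)^2/(4*(s1^2+s2^2))).
s1^2 = 4, s2^2 = 25, s1^2+s2^2 = 29.
sqrt(2*2*5/(29)) = 0.830455.
(m1-m2)^2 = (2)^2 = 4.
exp(-4/(4*29)) = exp(-0.034483) = 0.966105.
H^2 = 1 - 0.830455*0.966105 = 0.1977

0.1977


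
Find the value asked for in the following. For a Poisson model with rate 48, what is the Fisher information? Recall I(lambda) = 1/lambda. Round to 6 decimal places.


Fisher information for Poisson: I(lambda) = 1/lambda.
lambda = 48.
I(lambda) = 1/48 = 0.020833

0.020833


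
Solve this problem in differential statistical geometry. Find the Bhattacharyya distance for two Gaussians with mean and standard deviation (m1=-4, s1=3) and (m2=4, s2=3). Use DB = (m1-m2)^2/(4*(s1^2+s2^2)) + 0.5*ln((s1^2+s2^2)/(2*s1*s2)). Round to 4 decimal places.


Bhattacharyya distance between two Gaussians:
DB = (m1-m2)^2/(4*(s1^2+s2^2)) + (1/2)*ln((s1^2+s2^2)/(2*s1*s2)).
(m1-m2)^2 = (-8)^2 = 64.
s1^2+s2^2 = 9 + 9 = 18.
term1 = 64/72 = 0.888889.
term2 = 0.5*ln(18/18.0) = 0.0.
DB = 0.888889 + 0.0 = 0.8889

0.8889


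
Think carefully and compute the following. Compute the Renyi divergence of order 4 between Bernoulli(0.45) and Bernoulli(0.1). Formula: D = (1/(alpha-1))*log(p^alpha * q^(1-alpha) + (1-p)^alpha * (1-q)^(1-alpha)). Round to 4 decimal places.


Renyi divergence of order alpha between Bernoulli distributions:
D = (1/(alpha-1))*log(p^alpha * q^(1-alpha) + (1-p)^alpha * (1-q)^(1-alpha)).
alpha = 4, p = 0.45, q = 0.1.
p^alpha * q^(1-alpha) = 0.45^4 * 0.1^-3 = 41.00625.
(1-p)^alpha * (1-q)^(1-alpha) = 0.55^4 * 0.9^-3 = 0.125523.
sum = 41.00625 + 0.125523 = 41.131773.
D = (1/3)*log(41.131773) = 1.2389

1.2389


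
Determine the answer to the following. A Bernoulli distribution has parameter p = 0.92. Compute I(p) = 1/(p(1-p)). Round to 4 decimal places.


For Bernoulli(p), Fisher information is I(p) = 1/(p*(1-p)).
p = 0.92, 1-p = 0.08.
p*(1-p) = 0.0736.
I(p) = 1/0.0736 = 13.5870

13.5870


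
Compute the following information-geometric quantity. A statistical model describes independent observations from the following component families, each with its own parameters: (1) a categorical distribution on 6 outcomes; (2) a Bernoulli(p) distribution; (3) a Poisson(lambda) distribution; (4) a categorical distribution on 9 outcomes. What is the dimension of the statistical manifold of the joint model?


The dimension of a statistical manifold equals the number of free
(independent) real parameters of the model. For a product of independent
blocks the parameter counts add.
- categorical on 6 outcomes (probabilities sum to 1): 6-1 = 5.
- Bernoulli (p): 1.
- Poisson (lambda): 1.
- categorical on 9 outcomes (probabilities sum to 1): 9-1 = 8.
Total = 5 + 1 + 1 + 8 = 15.
Dimension = 15

15


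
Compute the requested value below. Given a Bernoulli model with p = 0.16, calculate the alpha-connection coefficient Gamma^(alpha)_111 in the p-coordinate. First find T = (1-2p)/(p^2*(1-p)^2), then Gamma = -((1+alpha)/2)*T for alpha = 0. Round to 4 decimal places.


Skewness (Amari-Chentsov) tensor: T = (1-2p)/(p^2*(1-p)^2).
p = 0.16, 1-2p = 0.68, p^2 = 0.0256, (1-p)^2 = 0.7056.
T = 0.68/(0.0256 * 0.7056) = 37.645266.
In the p-coordinate, Gamma^(alpha) = Gamma^(0) - (alpha/2)*T with Gamma^(0) = (1/2)*g'(p) = -T/2,
so Gamma^(alpha) = -((1+alpha)/2)*T.
alpha = 0, -(1+alpha)/2 = -0.5.
Gamma = -0.5 * 37.645266 = -18.8226

-18.8226


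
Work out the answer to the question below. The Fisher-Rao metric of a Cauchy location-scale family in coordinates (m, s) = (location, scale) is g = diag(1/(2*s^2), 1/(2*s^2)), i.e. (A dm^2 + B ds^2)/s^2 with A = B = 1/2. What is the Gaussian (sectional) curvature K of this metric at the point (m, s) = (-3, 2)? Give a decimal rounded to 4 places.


The metric has the form g = (A dm^2 + B ds^2)/s^2 with A = 1/2, B = 1/2.
Substitute u = sqrt(A/B)*m: g = B*(du^2 + ds^2)/s^2, i.e. B times the
Poincare upper half-plane metric, which has constant Gaussian curvature -1.
Scaling a 2D metric by a constant c divides the Gaussian curvature by c,
so K = -1/B = -1/(1/2) = -2.0000 everywhere (the point (m, s) = (-3, 2) is irrelevant:
the curvature is constant).
The requested Gaussian curvature is K = -2.0000.

-2.0000


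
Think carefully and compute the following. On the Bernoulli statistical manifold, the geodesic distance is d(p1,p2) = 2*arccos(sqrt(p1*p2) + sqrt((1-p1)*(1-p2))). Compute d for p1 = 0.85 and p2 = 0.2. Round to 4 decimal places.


Geodesic distance on Bernoulli manifold:
d(p1,p2) = 2*arccos(sqrt(p1*p2) + sqrt((1-p1)*(1-p2))).
sqrt(p1*p2) = sqrt(0.85*0.2) = 0.412311.
sqrt((1-p1)*(1-p2)) = sqrt(0.15*0.8) = 0.34641.
arg = 0.412311 + 0.34641 = 0.758721.
d = 2*arccos(0.758721) = 1.4189

1.4189


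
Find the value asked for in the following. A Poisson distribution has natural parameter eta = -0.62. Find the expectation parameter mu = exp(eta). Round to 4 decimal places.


Expectation parameter for Poisson exponential family:
mu = exp(eta).
eta = -0.62.
mu = exp(-0.62) = 0.5379

0.5379


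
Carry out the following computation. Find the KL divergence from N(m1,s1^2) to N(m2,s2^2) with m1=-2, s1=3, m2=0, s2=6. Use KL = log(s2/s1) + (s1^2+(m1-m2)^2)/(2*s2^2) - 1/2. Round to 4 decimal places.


KL divergence between normal distributions:
KL = log(s2/s1) + (s1^2 + (m1-m2)^2)/(2*s2^2) - 1/2.
log(6/3) = 0.693147.
(3^2 + (-2-0)^2)/(2*6^2) = (9 + 4)/72 = 0.180556.
KL = 0.693147 + 0.180556 - 0.5 = 0.3737

0.3737


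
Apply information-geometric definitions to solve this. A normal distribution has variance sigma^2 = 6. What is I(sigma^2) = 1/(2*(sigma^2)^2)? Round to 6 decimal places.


Fisher information for variance: I(sigma^2) = 1/(2*sigma^4).
sigma^2 = 6, so sigma^4 = 36.
I = 1/(2*36) = 1/72 = 0.013889

0.013889


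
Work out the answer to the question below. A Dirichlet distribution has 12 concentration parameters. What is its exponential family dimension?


Exponential family dimension calculation:
Dirichlet with 12 components has 12 natural parameters.

12


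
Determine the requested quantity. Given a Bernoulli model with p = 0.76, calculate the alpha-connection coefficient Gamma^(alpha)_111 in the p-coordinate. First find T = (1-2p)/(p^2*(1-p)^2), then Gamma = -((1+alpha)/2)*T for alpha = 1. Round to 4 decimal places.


Skewness (Amari-Chentsov) tensor: T = (1-2p)/(p^2*(1-p)^2).
p = 0.76, 1-2p = -0.52, p^2 = 0.5776, (1-p)^2 = 0.0576.
T = -0.52/(0.5776 * 0.0576) = -15.629809.
In the p-coordinate, Gamma^(alpha) = Gamma^(0) - (alpha/2)*T with Gamma^(0) = (1/2)*g'(p) = -T/2,
so Gamma^(alpha) = -((1+alpha)/2)*T.
alpha = 1, -(1+alpha)/2 = -1.0.
Gamma = -1.0 * -15.629809 = 15.6298

15.6298


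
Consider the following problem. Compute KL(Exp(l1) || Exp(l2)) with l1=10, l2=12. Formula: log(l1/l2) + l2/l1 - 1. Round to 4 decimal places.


KL divergence for exponential family:
KL = log(l1/l2) + l2/l1 - 1.
log(10/12) = -0.182322.
12/10 = 1.2.
KL = -0.182322 + 1.2 - 1 = 0.0177

0.0177


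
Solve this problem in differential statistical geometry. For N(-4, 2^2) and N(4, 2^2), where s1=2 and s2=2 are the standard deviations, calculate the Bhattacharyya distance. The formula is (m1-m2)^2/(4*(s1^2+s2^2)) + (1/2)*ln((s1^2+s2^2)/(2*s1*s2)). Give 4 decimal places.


Bhattacharyya distance between two Gaussians:
DB = (m1-m2)^2/(4*(s1^2+s2^2)) + (1/2)*ln((s1^2+s2^2)/(2*s1*s2)).
(m1-m2)^2 = (-8)^2 = 64.
s1^2+s2^2 = 4 + 4 = 8.
term1 = 64/32 = 2.0.
term2 = 0.5*ln(8/8.0) = 0.0.
DB = 2.0 + 0.0 = 2.0000

2.0000


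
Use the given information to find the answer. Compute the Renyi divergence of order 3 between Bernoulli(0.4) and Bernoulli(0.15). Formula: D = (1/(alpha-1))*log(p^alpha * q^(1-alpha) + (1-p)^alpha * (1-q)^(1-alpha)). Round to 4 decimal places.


Renyi divergence of order alpha between Bernoulli distributions:
D = (1/(alpha-1))*log(p^alpha * q^(1-alpha) + (1-p)^alpha * (1-q)^(1-alpha)).
alpha = 3, p = 0.4, q = 0.15.
p^alpha * q^(1-alpha) = 0.4^3 * 0.15^-2 = 2.844444.
(1-p)^alpha * (1-q)^(1-alpha) = 0.6^3 * 0.85^-2 = 0.298962.
sum = 2.844444 + 0.298962 = 3.143406.
D = (1/2)*log(3.143406) = 0.5727

0.5727


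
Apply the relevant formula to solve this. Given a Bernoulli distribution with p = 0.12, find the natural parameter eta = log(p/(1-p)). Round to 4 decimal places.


Natural parameter for Bernoulli: eta = log(p/(1-p)).
p = 0.12, 1-p = 0.88.
p/(1-p) = 0.136364.
eta = log(0.136364) = -1.9924

-1.9924


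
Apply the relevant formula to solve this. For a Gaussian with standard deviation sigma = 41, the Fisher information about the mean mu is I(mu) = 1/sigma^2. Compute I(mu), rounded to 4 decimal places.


The Fisher information for the mean of a normal distribution is I(mu) = 1/sigma^2.
sigma = 41, so sigma^2 = 1681.
I(mu) = 1/1681 = 0.0006

0.0006


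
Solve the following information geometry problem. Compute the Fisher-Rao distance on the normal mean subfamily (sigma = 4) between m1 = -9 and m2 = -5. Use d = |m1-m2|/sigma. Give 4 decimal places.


On the fixed-variance normal subfamily, geodesic distance = |m1-m2|/sigma.
|-9 - -5| = 4.
sigma = 4.
d = 4/4 = 1.0000

1.0000


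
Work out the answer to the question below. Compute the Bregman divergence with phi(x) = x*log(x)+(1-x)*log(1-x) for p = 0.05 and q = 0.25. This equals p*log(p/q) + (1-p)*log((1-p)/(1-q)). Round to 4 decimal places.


Bregman divergence with negative entropy generator:
D = p*log(p/q) + (1-p)*log((1-p)/(1-q)).
p = 0.05, q = 0.25.
p*log(p/q) = 0.05*log(0.05/0.25) = -0.080472.
(1-p)*log((1-p)/(1-q)) = 0.95*log(0.95/0.75) = 0.224569.
D = -0.080472 + 0.224569 = 0.1441

0.1441


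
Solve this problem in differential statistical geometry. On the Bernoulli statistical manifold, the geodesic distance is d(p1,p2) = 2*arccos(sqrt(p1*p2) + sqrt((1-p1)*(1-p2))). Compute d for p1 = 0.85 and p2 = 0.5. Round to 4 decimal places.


Geodesic distance on Bernoulli manifold:
d(p1,p2) = 2*arccos(sqrt(p1*p2) + sqrt((1-p1)*(1-p2))).
sqrt(p1*p2) = sqrt(0.85*0.5) = 0.65192.
sqrt((1-p1)*(1-p2)) = sqrt(0.15*0.5) = 0.273861.
arg = 0.65192 + 0.273861 = 0.925782.
d = 2*arccos(0.925782) = 0.7754

0.7754


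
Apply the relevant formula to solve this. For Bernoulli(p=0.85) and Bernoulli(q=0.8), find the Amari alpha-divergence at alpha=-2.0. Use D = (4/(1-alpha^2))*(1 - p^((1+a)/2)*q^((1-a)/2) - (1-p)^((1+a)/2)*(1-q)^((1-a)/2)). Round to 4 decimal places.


Amari alpha-divergence:
D = (4/(1-alpha^2))*(1 - p^((1+a)/2)*q^((1-a)/2) - (1-p)^((1+a)/2)*(1-q)^((1-a)/2)).
alpha = -2.0, p = 0.85, q = 0.8.
e1 = (1+alpha)/2 = -0.5, e2 = (1-alpha)/2 = 1.5.
t1 = p^e1 * q^e2 = 0.85^-0.5 * 0.8^1.5 = 0.776114.
t2 = (1-p)^e1 * (1-q)^e2 = 0.15^-0.5 * 0.2^1.5 = 0.23094.
4/(1-alpha^2) = -1.333333.
D = -1.333333*(1 - 0.776114 - 0.23094) = 0.0094

0.0094


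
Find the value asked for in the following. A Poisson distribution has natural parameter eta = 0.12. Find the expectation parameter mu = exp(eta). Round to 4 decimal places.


Expectation parameter for Poisson exponential family:
mu = exp(eta).
eta = 0.12.
mu = exp(0.12) = 1.1275

1.1275


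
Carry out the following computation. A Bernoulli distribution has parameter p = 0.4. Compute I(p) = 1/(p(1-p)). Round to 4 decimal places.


For Bernoulli(p), Fisher information is I(p) = 1/(p*(1-p)).
p = 0.4, 1-p = 0.6.
p*(1-p) = 0.24.
I(p) = 1/0.24 = 4.1667

4.1667


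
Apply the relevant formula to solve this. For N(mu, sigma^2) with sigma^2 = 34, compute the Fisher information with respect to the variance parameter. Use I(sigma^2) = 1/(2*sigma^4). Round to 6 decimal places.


Fisher information for variance: I(sigma^2) = 1/(2*sigma^4).
sigma^2 = 34, so sigma^4 = 1156.
I = 1/(2*1156) = 1/2312 = 0.000433

0.000433


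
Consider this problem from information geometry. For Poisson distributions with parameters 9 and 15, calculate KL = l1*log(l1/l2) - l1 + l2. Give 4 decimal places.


KL divergence for Poisson:
KL = l1*log(l1/l2) - l1 + l2.
l1 = 9, l2 = 15.
log(9/15) = -0.510826.
l1*log(l1/l2) = 9 * -0.510826 = -4.597431.
KL = -4.597431 - 9 + 15 = 1.4026

1.4026


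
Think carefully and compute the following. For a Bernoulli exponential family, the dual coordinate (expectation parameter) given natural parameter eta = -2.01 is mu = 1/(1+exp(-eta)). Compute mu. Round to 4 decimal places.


Dual coordinate (expectation parameter) for Bernoulli:
mu = 1/(1+exp(-eta)).
eta = -2.01.
exp(-eta) = exp(2.01) = 7.463317.
mu = 1/(1+7.463317) = 0.1182

0.1182


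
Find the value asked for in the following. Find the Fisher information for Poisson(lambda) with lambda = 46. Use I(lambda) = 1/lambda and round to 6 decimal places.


Fisher information for Poisson: I(lambda) = 1/lambda.
lambda = 46.
I(lambda) = 1/46 = 0.021739

0.021739


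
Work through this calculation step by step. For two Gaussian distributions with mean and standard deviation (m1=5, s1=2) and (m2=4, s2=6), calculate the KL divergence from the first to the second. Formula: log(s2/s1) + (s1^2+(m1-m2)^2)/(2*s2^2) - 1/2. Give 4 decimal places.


KL divergence between normal distributions:
KL = log(s2/s1) + (s1^2 + (m1-m2)^2)/(2*s2^2) - 1/2.
log(6/2) = 1.098612.
(2^2 + (5-4)^2)/(2*6^2) = (4 + 1)/72 = 0.069444.
KL = 1.098612 + 0.069444 - 0.5 = 0.6681

0.6681


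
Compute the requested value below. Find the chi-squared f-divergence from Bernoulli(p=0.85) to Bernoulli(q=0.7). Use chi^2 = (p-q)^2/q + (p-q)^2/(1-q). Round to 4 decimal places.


Chi-squared divergence between Bernoulli distributions:
chi^2 = (p-q)^2/q + (p-q)^2/(1-q).
p = 0.85, q = 0.7, p-q = 0.15.
(p-q)^2 = 0.0225.
term1 = 0.0225/0.7 = 0.032143.
term2 = 0.0225/0.3 = 0.075.
chi^2 = 0.032143 + 0.075 = 0.1071

0.1071


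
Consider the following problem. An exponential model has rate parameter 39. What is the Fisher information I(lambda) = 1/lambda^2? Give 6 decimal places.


Fisher information for exponential: I(lambda) = 1/lambda^2.
lambda = 39, lambda^2 = 1521.
I = 1/1521 = 0.000657

0.000657


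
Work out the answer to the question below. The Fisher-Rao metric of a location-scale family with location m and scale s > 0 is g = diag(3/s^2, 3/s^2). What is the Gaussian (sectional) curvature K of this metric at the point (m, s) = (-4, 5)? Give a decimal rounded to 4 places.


The metric has the form g = (A dm^2 + B ds^2)/s^2 with A = 3, B = 3.
Substitute u = sqrt(A/B)*m: g = B*(du^2 + ds^2)/s^2, i.e. B times the
Poincare upper half-plane metric, which has constant Gaussian curvature -1.
Scaling a 2D metric by a constant c divides the Gaussian curvature by c,
so K = -1/B = -1/(3) = -0.3333 everywhere (the point (m, s) = (-4, 5) is irrelevant:
the curvature is constant).
The requested Gaussian curvature is K = -0.3333.

-0.3333


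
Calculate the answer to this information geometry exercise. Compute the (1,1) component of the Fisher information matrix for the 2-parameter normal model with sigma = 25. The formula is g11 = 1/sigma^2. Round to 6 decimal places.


For the 2-parameter normal family, the Fisher metric has:
  g11 = 1/sigma^2, g22 = 2/sigma^2.
sigma = 25, sigma^2 = 625.
g11 = 0.001600

0.001600


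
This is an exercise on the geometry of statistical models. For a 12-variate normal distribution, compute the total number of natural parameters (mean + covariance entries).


Exponential family dimension calculation:
For 12-dim MVN: mean has 12 params, covariance has 12*13/2 = 78 unique entries.
Total dim = 12 + 78 = 90.

90


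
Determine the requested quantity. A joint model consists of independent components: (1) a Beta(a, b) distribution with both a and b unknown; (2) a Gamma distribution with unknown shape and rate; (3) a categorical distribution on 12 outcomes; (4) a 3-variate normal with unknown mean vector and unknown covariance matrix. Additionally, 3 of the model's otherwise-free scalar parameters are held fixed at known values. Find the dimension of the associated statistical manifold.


The dimension of a statistical manifold equals the number of free
(independent) real parameters of the model. For a product of independent
blocks the parameter counts add.
- Beta (a, b): 2.
- Gamma (shape, rate): 2.
- categorical on 12 outcomes (probabilities sum to 1): 12-1 = 11.
- 3-variate normal: 3 (mean) + 3*4/2 = 6 (symmetric covariance) = 9.
Total = 2 + 2 + 11 + 9 = 24.
3 parameter(s) fixed at known values: 24 - 3 = 21.
Dimension = 21

21


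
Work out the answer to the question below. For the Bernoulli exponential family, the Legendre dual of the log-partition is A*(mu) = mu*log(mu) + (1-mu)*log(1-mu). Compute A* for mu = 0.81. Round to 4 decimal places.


Legendre transform for Bernoulli:
A*(mu) = mu*log(mu) + (1-mu)*log(1-mu).
mu = 0.81, 1-mu = 0.19.
mu*log(mu) = 0.81*log(0.81) = -0.170684.
(1-mu)*log(1-mu) = 0.19*log(0.19) = -0.315539.
A* = -0.170684 + -0.315539 = -0.4862

-0.4862


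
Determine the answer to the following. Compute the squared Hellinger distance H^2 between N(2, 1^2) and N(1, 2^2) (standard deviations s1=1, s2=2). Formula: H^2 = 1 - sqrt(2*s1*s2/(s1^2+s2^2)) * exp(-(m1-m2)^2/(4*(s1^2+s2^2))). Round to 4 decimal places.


Squared Hellinger distance for Gaussians:
H^2 = 1 - sqrt(2*s1*s2/(s1^2+s2^2)) * exp(-(m1-m2)^2/(4*(s1^2+s2^2))).
s1^2 = 1, s2^2 = 4, s1^2+s2^2 = 5.
sqrt(2*1*2/(5)) = 0.894427.
(m1-m2)^2 = (1)^2 = 1.
exp(-1/(4*5)) = exp(-0.05) = 0.951229.
H^2 = 1 - 0.894427*0.951229 = 0.1492

0.1492


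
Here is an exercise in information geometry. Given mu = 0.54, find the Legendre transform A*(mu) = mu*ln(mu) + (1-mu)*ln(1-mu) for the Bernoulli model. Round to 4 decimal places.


Legendre transform for Bernoulli:
A*(mu) = mu*log(mu) + (1-mu)*log(1-mu).
mu = 0.54, 1-mu = 0.46.
mu*log(mu) = 0.54*log(0.54) = -0.332741.
(1-mu)*log(1-mu) = 0.46*log(0.46) = -0.357203.
A* = -0.332741 + -0.357203 = -0.6899

-0.6899


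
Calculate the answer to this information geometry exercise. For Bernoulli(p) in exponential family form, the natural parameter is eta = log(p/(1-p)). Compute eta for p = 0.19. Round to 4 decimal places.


Natural parameter for Bernoulli: eta = log(p/(1-p)).
p = 0.19, 1-p = 0.81.
p/(1-p) = 0.234568.
eta = log(0.234568) = -1.4500

-1.4500


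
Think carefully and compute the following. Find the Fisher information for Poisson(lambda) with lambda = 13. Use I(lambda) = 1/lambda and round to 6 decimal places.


Fisher information for Poisson: I(lambda) = 1/lambda.
lambda = 13.
I(lambda) = 1/13 = 0.076923

0.076923


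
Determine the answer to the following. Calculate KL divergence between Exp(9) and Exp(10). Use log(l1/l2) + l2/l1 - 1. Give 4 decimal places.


KL divergence for exponential family:
KL = log(l1/l2) + l2/l1 - 1.
log(9/10) = -0.105361.
10/9 = 1.111111.
KL = -0.105361 + 1.111111 - 1 = 0.0058

0.0058


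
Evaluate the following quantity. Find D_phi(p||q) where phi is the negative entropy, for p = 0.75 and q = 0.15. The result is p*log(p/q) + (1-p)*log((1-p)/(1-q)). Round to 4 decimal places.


Bregman divergence with negative entropy generator:
D = p*log(p/q) + (1-p)*log((1-p)/(1-q)).
p = 0.75, q = 0.15.
p*log(p/q) = 0.75*log(0.75/0.15) = 1.207078.
(1-p)*log((1-p)/(1-q)) = 0.25*log(0.25/0.85) = -0.305944.
D = 1.207078 + -0.305944 = 0.9011

0.9011


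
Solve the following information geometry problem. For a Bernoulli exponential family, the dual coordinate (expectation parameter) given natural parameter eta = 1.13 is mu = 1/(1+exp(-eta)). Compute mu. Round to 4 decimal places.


Dual coordinate (expectation parameter) for Bernoulli:
mu = 1/(1+exp(-eta)).
eta = 1.13.
exp(-eta) = exp(-1.13) = 0.323033.
mu = 1/(1+0.323033) = 0.7558

0.7558


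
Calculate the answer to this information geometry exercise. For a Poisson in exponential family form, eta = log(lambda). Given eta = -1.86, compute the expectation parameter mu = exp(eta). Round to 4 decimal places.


Expectation parameter for Poisson exponential family:
mu = exp(eta).
eta = -1.86.
mu = exp(-1.86) = 0.1557

0.1557
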